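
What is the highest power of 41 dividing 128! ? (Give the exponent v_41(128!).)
v_41(128!) = 3

Legendre's formula: v_p(n!) = Σ_{k ≥ 1} ⌊n / p^k⌋. For p = 41, n = 128, the terms are:
  ⌊128/41^1⌋ = ⌊128/41⌋ = 3
(the next term ⌊128/41^2⌋ = 0, terminating the sum). Summing: v_41(128!) = 3 = 3.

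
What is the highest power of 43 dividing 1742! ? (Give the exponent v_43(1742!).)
v_43(1742!) = 40

Legendre's formula: v_p(n!) = Σ_{k ≥ 1} ⌊n / p^k⌋. For p = 43, n = 1742, the terms are:
  ⌊1742/43^1⌋ = ⌊1742/43⌋ = 40
(the next term ⌊1742/43^2⌋ = 0, terminating the sum). Summing: v_43(1742!) = 40 = 40.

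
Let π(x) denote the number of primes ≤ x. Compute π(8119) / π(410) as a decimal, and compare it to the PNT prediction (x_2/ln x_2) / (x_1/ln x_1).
π(8119)/π(410) = 1021/80 ≈ 12.7625;  PNT prediction ≈ 13.2343.

π(410) = 80 and π(8119) = 1021, so π(8119)/π(410) ≈ 12.7625. The PNT-predicted ratio is (8119/ln(8119)) / (410/ln(410)) ≈ 13.2343. The two agree to within a few percent, as expected.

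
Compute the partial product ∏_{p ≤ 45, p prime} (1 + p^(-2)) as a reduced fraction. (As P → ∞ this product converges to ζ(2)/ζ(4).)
∏ = 783023736407200000000/517444490765057062977

The primes p ≤ 45 are [2, 3, 5, 7, 11, 13, 17, 19, 23, 29, 31, 37, 41, 43]. For each, (1 + 1/p^2) = (p^2 + 1)/p^2. Multiplying these fractions over p ∈ [2, 3, 5, 7, 11, 13, 17, 19, 23, 29, 31, 37, 41, 43] gives 783023736407200000000/517444490765057062977. (In the limit P → ∞ this tends to ζ(2)/ζ(4).)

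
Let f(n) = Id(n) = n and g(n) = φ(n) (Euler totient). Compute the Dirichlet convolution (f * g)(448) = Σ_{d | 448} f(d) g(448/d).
(Id * φ)(448) = 3328

Divisors of 448: [1, 2, 4, 7, 8, 14, 16, 28, 32, 56, 64, 112, 224, 448]. For each d | 448:
  d = 1: Id(1) · φ(448/1) = 1 · 192 = 192
  d = 2: Id(2) · φ(448/2) = 2 · 96 = 192
  d = 4: Id(4) · φ(448/4) = 4 · 48 = 192
  d = 7: Id(7) · φ(448/7) = 7 · 32 = 224
  d = 8: Id(8) · φ(448/8) = 8 · 24 = 192
  d = 14: Id(14) · φ(448/14) = 14 · 16 = 224
  d = 16: Id(16) · φ(448/16) = 16 · 12 = 192
  d = 28: Id(28) · φ(448/28) = 28 · 8 = 224
  d = 32: Id(32) · φ(448/32) = 32 · 6 = 192
  d = 56: Id(56) · φ(448/56) = 56 · 4 = 224
  d = 64: Id(64) · φ(448/64) = 64 · 6 = 384
  d = 112: Id(112) · φ(448/112) = 112 · 2 = 224
  d = 224: Id(224) · φ(448/224) = 224 · 1 = 224
  d = 448: Id(448) · φ(448/448) = 448 · 1 = 448
Summing: (Id * φ)(448) = 192 + 192 + 192 + 224 + 192 + 224 + 192 + 224 + 192 + 224 + 384 + 224 + 224 + 448 = 3328.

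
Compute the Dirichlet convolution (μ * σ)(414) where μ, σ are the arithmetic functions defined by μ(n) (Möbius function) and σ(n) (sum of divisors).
(μ * σ)(414) = 414

Divisors of 414: [1, 2, 3, 6, 9, 18, 23, 46, 69, 138, 207, 414]. For each d | 414:
  d = 1: μ(1) · σ(414/1) = 1 · 936 = 936
  d = 2: μ(2) · σ(414/2) = -1 · 312 = -312
  d = 3: μ(3) · σ(414/3) = -1 · 288 = -288
  d = 6: μ(6) · σ(414/6) = 1 · 96 = 96
  d = 9: μ(9) · σ(414/9) = 0 · 72 = 0
  d = 18: μ(18) · σ(414/18) = 0 · 24 = 0
  d = 23: μ(23) · σ(414/23) = -1 · 39 = -39
  d = 46: μ(46) · σ(414/46) = 1 · 13 = 13
  d = 69: μ(69) · σ(414/69) = 1 · 12 = 12
  d = 138: μ(138) · σ(414/138) = -1 · 4 = -4
  d = 207: μ(207) · σ(414/207) = 0 · 3 = 0
  d = 414: μ(414) · σ(414/414) = 0 · 1 = 0
Summing: (μ * σ)(414) = 936 + -312 + -288 + 96 + 0 + 0 + -39 + 13 + 12 + -4 + 0 + 0 = 414.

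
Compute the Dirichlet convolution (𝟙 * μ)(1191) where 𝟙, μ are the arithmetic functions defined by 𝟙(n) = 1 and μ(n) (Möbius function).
(𝟙 * μ)(1191) = 0

Divisors of 1191: [1, 3, 397, 1191]. For each d | 1191:
  d = 1: 𝟙(1) · μ(1191/1) = 1 · 1 = 1
  d = 3: 𝟙(3) · μ(1191/3) = 1 · -1 = -1
  d = 397: 𝟙(397) · μ(1191/397) = 1 · -1 = -1
  d = 1191: 𝟙(1191) · μ(1191/1191) = 1 · 1 = 1
Summing: (𝟙 * μ)(1191) = 1 + -1 + -1 + 1 = 0.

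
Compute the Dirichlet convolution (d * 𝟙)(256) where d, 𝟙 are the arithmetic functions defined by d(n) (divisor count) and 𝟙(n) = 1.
(d * 𝟙)(256) = 45

Divisors of 256: [1, 2, 4, 8, 16, 32, 64, 128, 256]. For each d | 256:
  d = 1: d(1) · 𝟙(256/1) = 1 · 1 = 1
  d = 2: d(2) · 𝟙(256/2) = 2 · 1 = 2
  d = 4: d(4) · 𝟙(256/4) = 3 · 1 = 3
  d = 8: d(8) · 𝟙(256/8) = 4 · 1 = 4
  d = 16: d(16) · 𝟙(256/16) = 5 · 1 = 5
  d = 32: d(32) · 𝟙(256/32) = 6 · 1 = 6
  d = 64: d(64) · 𝟙(256/64) = 7 · 1 = 7
  d = 128: d(128) · 𝟙(256/128) = 8 · 1 = 8
  d = 256: d(256) · 𝟙(256/256) = 9 · 1 = 9
Summing: (d * 𝟙)(256) = 1 + 2 + 3 + 4 + 5 + 6 + 7 + 8 + 9 = 45.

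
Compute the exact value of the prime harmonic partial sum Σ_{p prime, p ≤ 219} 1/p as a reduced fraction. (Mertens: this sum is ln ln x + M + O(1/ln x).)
Σ 1/p = 3215488142498485484492183158345029261034221047849345857469577412562094716564064084247/1645783550795210387735581011435590727981167322669649249414629852197255934130751870910

π(219) = 47, so the primes ≤ 219 are [2, 3, 5, 7, 11, 13, 17, 19, 23, 29, 31, 37, 41, 43, 47, 53, 59, 61, 67, 71, 73, 79, 83, 89, 97, 101, 103, 107, 109, 113, 127, 131, 137, 139, 149, 151, 157, 163, 167, 173, 179, 181, 191, 193, 197, 199, 211]. Summing 1/p over these primes: 3215488142498485484492183158345029261034221047849345857469577412562094716564064084247/1645783550795210387735581011435590727981167322669649249414629852197255934130751870910 ≈ 1.9538. Mertens estimate ln ln(219) + 0.2615 ≈ 1.9459.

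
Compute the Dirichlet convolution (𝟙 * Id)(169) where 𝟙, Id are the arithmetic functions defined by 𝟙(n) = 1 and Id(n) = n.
(𝟙 * Id)(169) = 183

Divisors of 169: [1, 13, 169]. For each d | 169:
  d = 1: 𝟙(1) · Id(169/1) = 1 · 169 = 169
  d = 13: 𝟙(13) · Id(169/13) = 1 · 13 = 13
  d = 169: 𝟙(169) · Id(169/169) = 1 · 1 = 1
Summing: (𝟙 * Id)(169) = 169 + 13 + 1 = 183.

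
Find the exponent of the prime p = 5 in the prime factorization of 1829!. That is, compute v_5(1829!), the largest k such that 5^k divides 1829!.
v_5(1829!) = 454

Legendre's formula: v_p(n!) = Σ_{k ≥ 1} ⌊n / p^k⌋. For p = 5, n = 1829, the terms are:
  ⌊1829/5^1⌋ = ⌊1829/5⌋ = 365
  ⌊1829/5^2⌋ = ⌊1829/25⌋ = 73
  ⌊1829/5^3⌋ = ⌊1829/125⌋ = 14
  ⌊1829/5^4⌋ = ⌊1829/625⌋ = 2
(the next term ⌊1829/5^5⌋ = 0, terminating the sum). Summing: v_5(1829!) = 365 + 73 + 14 + 2 = 454.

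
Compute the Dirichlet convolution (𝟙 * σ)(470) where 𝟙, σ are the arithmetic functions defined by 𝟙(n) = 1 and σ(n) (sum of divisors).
(𝟙 * σ)(470) = 1372

Divisors of 470: [1, 2, 5, 10, 47, 94, 235, 470]. For each d | 470:
  d = 1: 𝟙(1) · σ(470/1) = 1 · 864 = 864
  d = 2: 𝟙(2) · σ(470/2) = 1 · 288 = 288
  d = 5: 𝟙(5) · σ(470/5) = 1 · 144 = 144
  d = 10: 𝟙(10) · σ(470/10) = 1 · 48 = 48
  d = 47: 𝟙(47) · σ(470/47) = 1 · 18 = 18
  d = 94: 𝟙(94) · σ(470/94) = 1 · 6 = 6
  d = 235: 𝟙(235) · σ(470/235) = 1 · 3 = 3
  d = 470: 𝟙(470) · σ(470/470) = 1 · 1 = 1
Summing: (𝟙 * σ)(470) = 864 + 288 + 144 + 48 + 18 + 6 + 3 + 1 = 1372.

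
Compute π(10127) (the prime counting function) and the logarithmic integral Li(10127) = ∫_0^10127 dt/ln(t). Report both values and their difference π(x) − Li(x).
π(10127) = 1242;  Li(10127) ≈ 1259.92;  π(x) − Li(x) ≈ -17.92.

Direct count of primes ≤ 10127 gives π(10127) = 1242. Numerical evaluation of the logarithmic integral gives Li(10127) ≈ 1259.92. The difference π(x) − Li(x) ≈ -17.92 is typically negative for small/moderate x (Li(x) overestimates), though Littlewood's theorem shows this sign changes infinitely often.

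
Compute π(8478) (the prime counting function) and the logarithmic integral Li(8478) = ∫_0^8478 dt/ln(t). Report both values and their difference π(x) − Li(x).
π(8478) = 1059;  Li(8478) ≈ 1079.43;  π(x) − Li(x) ≈ -20.43.

Direct count of primes ≤ 8478 gives π(8478) = 1059. Numerical evaluation of the logarithmic integral gives Li(8478) ≈ 1079.43. The difference π(x) − Li(x) ≈ -20.43 is typically negative for small/moderate x (Li(x) overestimates), though Littlewood's theorem shows this sign changes infinitely often.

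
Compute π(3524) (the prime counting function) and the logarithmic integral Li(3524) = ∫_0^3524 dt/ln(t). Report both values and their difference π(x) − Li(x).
π(3524) = 491;  Li(3524) ≈ 507.54;  π(x) − Li(x) ≈ -16.54.

Direct count of primes ≤ 3524 gives π(3524) = 491. Numerical evaluation of the logarithmic integral gives Li(3524) ≈ 507.54. The difference π(x) − Li(x) ≈ -16.54 is typically negative for small/moderate x (Li(x) overestimates), though Littlewood's theorem shows this sign changes infinitely often.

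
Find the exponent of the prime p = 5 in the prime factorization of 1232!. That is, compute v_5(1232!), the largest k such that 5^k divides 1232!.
v_5(1232!) = 305

Legendre's formula: v_p(n!) = Σ_{k ≥ 1} ⌊n / p^k⌋. For p = 5, n = 1232, the terms are:
  ⌊1232/5^1⌋ = ⌊1232/5⌋ = 246
  ⌊1232/5^2⌋ = ⌊1232/25⌋ = 49
  ⌊1232/5^3⌋ = ⌊1232/125⌋ = 9
  ⌊1232/5^4⌋ = ⌊1232/625⌋ = 1
(the next term ⌊1232/5^5⌋ = 0, terminating the sum). Summing: v_5(1232!) = 246 + 49 + 9 + 1 = 305.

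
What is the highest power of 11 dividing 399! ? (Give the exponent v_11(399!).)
v_11(399!) = 39

Legendre's formula: v_p(n!) = Σ_{k ≥ 1} ⌊n / p^k⌋. For p = 11, n = 399, the terms are:
  ⌊399/11^1⌋ = ⌊399/11⌋ = 36
  ⌊399/11^2⌋ = ⌊399/121⌋ = 3
(the next term ⌊399/11^3⌋ = 0, terminating the sum). Summing: v_11(399!) = 36 + 3 = 39.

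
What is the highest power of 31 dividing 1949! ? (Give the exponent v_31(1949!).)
v_31(1949!) = 64

Legendre's formula: v_p(n!) = Σ_{k ≥ 1} ⌊n / p^k⌋. For p = 31, n = 1949, the terms are:
  ⌊1949/31^1⌋ = ⌊1949/31⌋ = 62
  ⌊1949/31^2⌋ = ⌊1949/961⌋ = 2
(the next term ⌊1949/31^3⌋ = 0, terminating the sum). Summing: v_31(1949!) = 62 + 2 = 64.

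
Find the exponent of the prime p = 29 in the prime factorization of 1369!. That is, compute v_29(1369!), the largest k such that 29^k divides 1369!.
v_29(1369!) = 48

Legendre's formula: v_p(n!) = Σ_{k ≥ 1} ⌊n / p^k⌋. For p = 29, n = 1369, the terms are:
  ⌊1369/29^1⌋ = ⌊1369/29⌋ = 47
  ⌊1369/29^2⌋ = ⌊1369/841⌋ = 1
(the next term ⌊1369/29^3⌋ = 0, terminating the sum). Summing: v_29(1369!) = 47 + 1 = 48.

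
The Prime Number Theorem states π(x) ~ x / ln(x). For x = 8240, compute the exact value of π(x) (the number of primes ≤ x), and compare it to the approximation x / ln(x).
π(8240) = 1034;  x/ln(x) ≈ 913.85;  relative error ≈ 11.62%.

Directly count primes up to 8240: π(8240) = 1034. The PNT approximation gives 8240/ln(8240) ≈ 8240/9.01676 ≈ 913.85. Relative error (π(x) − x/ln(x)) / π(x) ≈ 11.62%; the approximation is known to undercount slightly (Li(x) is a better estimate).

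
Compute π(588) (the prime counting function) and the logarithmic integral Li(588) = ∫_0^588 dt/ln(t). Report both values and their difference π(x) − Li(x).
π(588) = 107;  Li(588) ≈ 115.77;  π(x) − Li(x) ≈ -8.77.

Direct count of primes ≤ 588 gives π(588) = 107. Numerical evaluation of the logarithmic integral gives Li(588) ≈ 115.77. The difference π(x) − Li(x) ≈ -8.77 is typically negative for small/moderate x (Li(x) overestimates), though Littlewood's theorem shows this sign changes infinitely often.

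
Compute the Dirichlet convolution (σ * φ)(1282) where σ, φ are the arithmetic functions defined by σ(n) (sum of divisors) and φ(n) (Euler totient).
(σ * φ)(1282) = 5128

Divisors of 1282: [1, 2, 641, 1282]. For each d | 1282:
  d = 1: σ(1) · φ(1282/1) = 1 · 640 = 640
  d = 2: σ(2) · φ(1282/2) = 3 · 640 = 1920
  d = 641: σ(641) · φ(1282/641) = 642 · 1 = 642
  d = 1282: σ(1282) · φ(1282/1282) = 1926 · 1 = 1926
Summing: (σ * φ)(1282) = 640 + 1920 + 642 + 1926 = 5128.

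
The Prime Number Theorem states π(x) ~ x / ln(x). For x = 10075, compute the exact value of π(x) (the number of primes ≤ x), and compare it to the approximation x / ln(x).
π(10075) = 1236;  x/ln(x) ≈ 1092.99;  relative error ≈ 11.57%.

Directly count primes up to 10075: π(10075) = 1236. The PNT approximation gives 10075/ln(10075) ≈ 10075/9.21781 ≈ 1092.99. Relative error (π(x) − x/ln(x)) / π(x) ≈ 11.57%; the approximation is known to undercount slightly (Li(x) is a better estimate).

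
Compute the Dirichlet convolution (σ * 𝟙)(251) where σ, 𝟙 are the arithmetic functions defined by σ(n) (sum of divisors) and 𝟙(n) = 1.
(σ * 𝟙)(251) = 253

Divisors of 251: [1, 251]. For each d | 251:
  d = 1: σ(1) · 𝟙(251/1) = 1 · 1 = 1
  d = 251: σ(251) · 𝟙(251/251) = 252 · 1 = 252
Summing: (σ * 𝟙)(251) = 1 + 252 = 253.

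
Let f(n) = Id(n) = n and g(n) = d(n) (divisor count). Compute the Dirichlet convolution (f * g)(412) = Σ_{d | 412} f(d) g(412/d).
(Id * d)(412) = 1155

Divisors of 412: [1, 2, 4, 103, 206, 412]. For each d | 412:
  d = 1: Id(1) · d(412/1) = 1 · 6 = 6
  d = 2: Id(2) · d(412/2) = 2 · 4 = 8
  d = 4: Id(4) · d(412/4) = 4 · 2 = 8
  d = 103: Id(103) · d(412/103) = 103 · 3 = 309
  d = 206: Id(206) · d(412/206) = 206 · 2 = 412
  d = 412: Id(412) · d(412/412) = 412 · 1 = 412
Summing: (Id * d)(412) = 6 + 8 + 8 + 309 + 412 + 412 = 1155.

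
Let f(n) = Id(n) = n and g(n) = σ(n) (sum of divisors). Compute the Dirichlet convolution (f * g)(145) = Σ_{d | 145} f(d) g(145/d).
(Id * σ)(145) = 649

Divisors of 145: [1, 5, 29, 145]. For each d | 145:
  d = 1: Id(1) · σ(145/1) = 1 · 180 = 180
  d = 5: Id(5) · σ(145/5) = 5 · 30 = 150
  d = 29: Id(29) · σ(145/29) = 29 · 6 = 174
  d = 145: Id(145) · σ(145/145) = 145 · 1 = 145
Summing: (Id * σ)(145) = 180 + 150 + 174 + 145 = 649.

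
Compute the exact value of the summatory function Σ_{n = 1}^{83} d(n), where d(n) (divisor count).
Σ_{n ≤ 83} d(n) = 379

Compute d(n) for each 1 ≤ n ≤ 83: d(1) = 1, d(2) = 2, d(3) = 2, d(4) = 3, d(5) = 2, d(6) = 4, d(7) = 2, d(8) = 4, d(9) = 3, d(10) = 4, d(11) = 2, d(12) = 6, d(13) = 2, d(14) = 4, d(15) = 4, d(16) = 5, d(17) = 2, d(18) = 6, d(19) = 2, d(20) = 6, d(21) = 4, d(22) = 4, d(23) = 2, d(24) = 8, d(25) = 3, d(26) = 4, d(27) = 4, d(28) = 6, d(29) = 2, d(30) = 8, d(31) = 2, d(32) = 6, d(33) = 4, d(34) = 4, d(35) = 4, d(36) = 9, d(37) = 2, d(38) = 4, d(39) = 4, d(40) = 8, d(41) = 2, d(42) = 8, d(43) = 2, d(44) = 6, d(45) = 6, d(46) = 4, d(47) = 2, d(48) = 10, d(49) = 3, d(50) = 6, d(51) = 4, d(52) = 6, d(53) = 2, d(54) = 8, d(55) = 4, d(56) = 8, d(57) = 4, d(58) = 4, d(59) = 2, d(60) = 12, d(61) = 2, d(62) = 4, d(63) = 6, d(64) = 7, d(65) = 4, d(66) = 8, d(67) = 2, d(68) = 6, d(69) = 4, d(70) = 8, d(71) = 2, d(72) = 12, d(73) = 2, d(74) = 4, d(75) = 6, d(76) = 6, d(77) = 4, d(78) = 8, d(79) = 2, d(80) = 10, d(81) = 5, d(82) = 4, d(83) = 2. Summing all 83 values: 379. (Dirichlet's divisor formula: Σ_{n ≤ x} d(n) = x ln(x) + (2γ − 1) x + O(√x). For x = 83, the asymptotic estimate is ≈ 379.58.)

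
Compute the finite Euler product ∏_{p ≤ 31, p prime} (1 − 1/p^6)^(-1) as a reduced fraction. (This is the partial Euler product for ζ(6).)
∏ = 21845630847366461901783214359247811231609675/21473219492121468455585352466296495056879616

The primes p ≤ 31 are [2, 3, 5, 7, 11, 13, 17, 19, 23, 29, 31]. For each prime, (1 − 1/p^6)^(-1) = p^6 / (p^6 − 1). The product is (1 − 1/2^6)^(-1), (1 − 1/3^6)^(-1), (1 − 1/5^6)^(-1), (1 − 1/7^6)^(-1), (1 − 1/11^6)^(-1), (1 − 1/13^6)^(-1), (1 − 1/17^6)^(-1), (1 − 1/19^6)^(-1), (1 − 1/23^6)^(-1), (1 − 1/29^6)^(-1), (1 − 1/31^6)^(-1) = ∏ p^6 / (p^6 − 1) = 21845630847366461901783214359247811231609675/21473219492121468455585352466296495056879616.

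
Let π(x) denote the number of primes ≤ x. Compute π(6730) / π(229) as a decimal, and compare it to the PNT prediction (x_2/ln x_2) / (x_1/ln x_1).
π(6730)/π(229) = 867/50 ≈ 17.3400;  PNT prediction ≈ 18.1171.

π(229) = 50 and π(6730) = 867, so π(6730)/π(229) ≈ 17.3400. The PNT-predicted ratio is (6730/ln(6730)) / (229/ln(229)) ≈ 18.1171. The two agree to within a few percent, as expected.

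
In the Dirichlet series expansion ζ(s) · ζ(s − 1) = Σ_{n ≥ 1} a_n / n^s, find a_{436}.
σ(436) = 770

In the product (Σ m^0/m^s)(Σ k / k^s) = Σ (Σ_{d | n} d) / n^s, the coefficient of 1/n^s is σ(n) = Σ_{d | n} d. For n = 436, divisors are [1, 2, 4, 109, 218, 436]; summing: σ(436) = 770.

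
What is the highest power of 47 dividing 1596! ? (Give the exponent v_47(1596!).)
v_47(1596!) = 33

Legendre's formula: v_p(n!) = Σ_{k ≥ 1} ⌊n / p^k⌋. For p = 47, n = 1596, the terms are:
  ⌊1596/47^1⌋ = ⌊1596/47⌋ = 33
(the next term ⌊1596/47^2⌋ = 0, terminating the sum). Summing: v_47(1596!) = 33 = 33.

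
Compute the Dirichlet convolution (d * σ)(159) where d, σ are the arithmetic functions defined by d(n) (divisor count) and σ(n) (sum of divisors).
(d * σ)(159) = 336

Divisors of 159: [1, 3, 53, 159]. For each d | 159:
  d = 1: d(1) · σ(159/1) = 1 · 216 = 216
  d = 3: d(3) · σ(159/3) = 2 · 54 = 108
  d = 53: d(53) · σ(159/53) = 2 · 4 = 8
  d = 159: d(159) · σ(159/159) = 4 · 1 = 4
Summing: (d * σ)(159) = 216 + 108 + 8 + 4 = 336.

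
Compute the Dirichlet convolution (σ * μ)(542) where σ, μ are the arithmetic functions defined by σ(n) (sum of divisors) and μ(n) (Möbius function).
(σ * μ)(542) = 542

Divisors of 542: [1, 2, 271, 542]. For each d | 542:
  d = 1: σ(1) · μ(542/1) = 1 · 1 = 1
  d = 2: σ(2) · μ(542/2) = 3 · -1 = -3
  d = 271: σ(271) · μ(542/271) = 272 · -1 = -272
  d = 542: σ(542) · μ(542/542) = 816 · 1 = 816
Summing: (σ * μ)(542) = 1 + -3 + -272 + 816 = 542.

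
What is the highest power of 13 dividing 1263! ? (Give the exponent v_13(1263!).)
v_13(1263!) = 104

Legendre's formula: v_p(n!) = Σ_{k ≥ 1} ⌊n / p^k⌋. For p = 13, n = 1263, the terms are:
  ⌊1263/13^1⌋ = ⌊1263/13⌋ = 97
  ⌊1263/13^2⌋ = ⌊1263/169⌋ = 7
(the next term ⌊1263/13^3⌋ = 0, terminating the sum). Summing: v_13(1263!) = 97 + 7 = 104.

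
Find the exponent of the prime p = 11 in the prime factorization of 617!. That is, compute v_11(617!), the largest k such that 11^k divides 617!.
v_11(617!) = 61

Legendre's formula: v_p(n!) = Σ_{k ≥ 1} ⌊n / p^k⌋. For p = 11, n = 617, the terms are:
  ⌊617/11^1⌋ = ⌊617/11⌋ = 56
  ⌊617/11^2⌋ = ⌊617/121⌋ = 5
(the next term ⌊617/11^3⌋ = 0, terminating the sum). Summing: v_11(617!) = 56 + 5 = 61.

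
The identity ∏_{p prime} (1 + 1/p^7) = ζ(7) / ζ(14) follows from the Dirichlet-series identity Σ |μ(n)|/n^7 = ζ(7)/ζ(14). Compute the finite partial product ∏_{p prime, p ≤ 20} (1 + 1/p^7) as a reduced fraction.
∏ = 1068826090093603336253543016500022477644576/1060040977976779320486482915314295925421875

The primes p ≤ 20 are [2, 3, 5, 7, 11, 13, 17, 19]. For each, (1 + 1/p^7) = (p^7 + 1)/p^7. Multiplying these fractions over p ∈ [2, 3, 5, 7, 11, 13, 17, 19] gives 1068826090093603336253543016500022477644576/1060040977976779320486482915314295925421875. (In the limit P → ∞ this tends to ζ(7)/ζ(14).)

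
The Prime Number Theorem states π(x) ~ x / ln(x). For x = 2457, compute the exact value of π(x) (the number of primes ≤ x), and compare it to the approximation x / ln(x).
π(2457) = 363;  x/ln(x) ≈ 314.73;  relative error ≈ 13.30%.

Directly count primes up to 2457: π(2457) = 363. The PNT approximation gives 2457/ln(2457) ≈ 2457/7.80670 ≈ 314.73. Relative error (π(x) − x/ln(x)) / π(x) ≈ 13.30%; the approximation is known to undercount slightly (Li(x) is a better estimate).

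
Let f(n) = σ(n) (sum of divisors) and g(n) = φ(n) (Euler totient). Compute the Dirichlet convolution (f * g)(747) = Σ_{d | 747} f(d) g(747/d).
(σ * φ)(747) = 4482

Divisors of 747: [1, 3, 9, 83, 249, 747]. For each d | 747:
  d = 1: σ(1) · φ(747/1) = 1 · 492 = 492
  d = 3: σ(3) · φ(747/3) = 4 · 164 = 656
  d = 9: σ(9) · φ(747/9) = 13 · 82 = 1066
  d = 83: σ(83) · φ(747/83) = 84 · 6 = 504
  d = 249: σ(249) · φ(747/249) = 336 · 2 = 672
  d = 747: σ(747) · φ(747/747) = 1092 · 1 = 1092
Summing: (σ * φ)(747) = 492 + 656 + 1066 + 504 + 672 + 1092 = 4482.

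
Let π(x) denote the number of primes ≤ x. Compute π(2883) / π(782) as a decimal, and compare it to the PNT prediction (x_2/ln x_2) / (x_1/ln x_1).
π(2883)/π(782) = 417/137 ≈ 3.0438;  PNT prediction ≈ 3.0829.

π(782) = 137 and π(2883) = 417, so π(2883)/π(782) ≈ 3.0438. The PNT-predicted ratio is (2883/ln(2883)) / (782/ln(782)) ≈ 3.0829. The two agree to within a few percent, as expected.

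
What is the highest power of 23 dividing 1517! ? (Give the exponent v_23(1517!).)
v_23(1517!) = 67

Legendre's formula: v_p(n!) = Σ_{k ≥ 1} ⌊n / p^k⌋. For p = 23, n = 1517, the terms are:
  ⌊1517/23^1⌋ = ⌊1517/23⌋ = 65
  ⌊1517/23^2⌋ = ⌊1517/529⌋ = 2
(the next term ⌊1517/23^3⌋ = 0, terminating the sum). Summing: v_23(1517!) = 65 + 2 = 67.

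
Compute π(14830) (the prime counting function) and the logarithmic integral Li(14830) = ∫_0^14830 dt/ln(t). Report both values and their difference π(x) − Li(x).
π(14830) = 1737;  Li(14830) ≈ 1758.94;  π(x) − Li(x) ≈ -21.94.

Direct count of primes ≤ 14830 gives π(14830) = 1737. Numerical evaluation of the logarithmic integral gives Li(14830) ≈ 1758.94. The difference π(x) − Li(x) ≈ -21.94 is typically negative for small/moderate x (Li(x) overestimates), though Littlewood's theorem shows this sign changes infinitely often.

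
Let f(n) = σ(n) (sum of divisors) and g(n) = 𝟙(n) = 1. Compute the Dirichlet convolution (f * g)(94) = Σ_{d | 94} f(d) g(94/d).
(σ * 𝟙)(94) = 196

Divisors of 94: [1, 2, 47, 94]. For each d | 94:
  d = 1: σ(1) · 𝟙(94/1) = 1 · 1 = 1
  d = 2: σ(2) · 𝟙(94/2) = 3 · 1 = 3
  d = 47: σ(47) · 𝟙(94/47) = 48 · 1 = 48
  d = 94: σ(94) · 𝟙(94/94) = 144 · 1 = 144
Summing: (σ * 𝟙)(94) = 1 + 3 + 48 + 144 = 196.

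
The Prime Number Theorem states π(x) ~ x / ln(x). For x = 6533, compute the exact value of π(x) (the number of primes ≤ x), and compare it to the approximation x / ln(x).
π(6533) = 844;  x/ln(x) ≈ 743.69;  relative error ≈ 11.89%.

Directly count primes up to 6533: π(6533) = 844. The PNT approximation gives 6533/ln(6533) ≈ 6533/8.78462 ≈ 743.69. Relative error (π(x) − x/ln(x)) / π(x) ≈ 11.89%; the approximation is known to undercount slightly (Li(x) is a better estimate).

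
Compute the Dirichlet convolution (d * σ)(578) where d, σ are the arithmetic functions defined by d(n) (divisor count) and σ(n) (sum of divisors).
(d * σ)(578) = 1730

Divisors of 578: [1, 2, 17, 34, 289, 578]. For each d | 578:
  d = 1: d(1) · σ(578/1) = 1 · 921 = 921
  d = 2: d(2) · σ(578/2) = 2 · 307 = 614
  d = 17: d(17) · σ(578/17) = 2 · 54 = 108
  d = 34: d(34) · σ(578/34) = 4 · 18 = 72
  d = 289: d(289) · σ(578/289) = 3 · 3 = 9
  d = 578: d(578) · σ(578/578) = 6 · 1 = 6
Summing: (d * σ)(578) = 921 + 614 + 108 + 72 + 9 + 6 = 1730.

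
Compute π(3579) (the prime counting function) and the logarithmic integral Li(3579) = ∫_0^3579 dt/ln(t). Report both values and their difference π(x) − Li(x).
π(3579) = 500;  Li(3579) ≈ 514.27;  π(x) − Li(x) ≈ -14.27.

Direct count of primes ≤ 3579 gives π(3579) = 500. Numerical evaluation of the logarithmic integral gives Li(3579) ≈ 514.27. The difference π(x) − Li(x) ≈ -14.27 is typically negative for small/moderate x (Li(x) overestimates), though Littlewood's theorem shows this sign changes infinitely often.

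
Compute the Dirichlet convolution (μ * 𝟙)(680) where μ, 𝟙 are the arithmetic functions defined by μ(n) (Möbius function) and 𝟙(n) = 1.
(μ * 𝟙)(680) = 0

Divisors of 680: [1, 2, 4, 5, 8, 10, 17, 20, 34, 40, 68, 85, 136, 170, 340, 680]. For each d | 680:
  d = 1: μ(1) · 𝟙(680/1) = 1 · 1 = 1
  d = 2: μ(2) · 𝟙(680/2) = -1 · 1 = -1
  d = 4: μ(4) · 𝟙(680/4) = 0 · 1 = 0
  d = 5: μ(5) · 𝟙(680/5) = -1 · 1 = -1
  d = 8: μ(8) · 𝟙(680/8) = 0 · 1 = 0
  d = 10: μ(10) · 𝟙(680/10) = 1 · 1 = 1
  d = 17: μ(17) · 𝟙(680/17) = -1 · 1 = -1
  d = 20: μ(20) · 𝟙(680/20) = 0 · 1 = 0
  d = 34: μ(34) · 𝟙(680/34) = 1 · 1 = 1
  d = 40: μ(40) · 𝟙(680/40) = 0 · 1 = 0
  d = 68: μ(68) · 𝟙(680/68) = 0 · 1 = 0
  d = 85: μ(85) · 𝟙(680/85) = 1 · 1 = 1
  d = 136: μ(136) · 𝟙(680/136) = 0 · 1 = 0
  d = 170: μ(170) · 𝟙(680/170) = -1 · 1 = -1
  d = 340: μ(340) · 𝟙(680/340) = 0 · 1 = 0
  d = 680: μ(680) · 𝟙(680/680) = 0 · 1 = 0
Summing: (μ * 𝟙)(680) = 1 + -1 + 0 + -1 + 0 + 1 + -1 + 0 + 1 + 0 + 0 + 1 + 0 + -1 + 0 + 0 = 0.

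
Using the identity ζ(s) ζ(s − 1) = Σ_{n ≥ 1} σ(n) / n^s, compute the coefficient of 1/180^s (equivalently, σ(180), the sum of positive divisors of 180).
σ(180) = 546

In the product (Σ m^0/m^s)(Σ k / k^s) = Σ (Σ_{d | n} d) / n^s, the coefficient of 1/n^s is σ(n) = Σ_{d | n} d. For n = 180, divisors are [1, 2, 3, 4, 5, 6, 9, 10, 12, 15, 18, 20, 30, 36, 45, 60, 90, 180]; summing: σ(180) = 546.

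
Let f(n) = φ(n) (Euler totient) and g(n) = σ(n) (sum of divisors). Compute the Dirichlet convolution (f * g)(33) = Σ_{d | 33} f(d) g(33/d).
(φ * σ)(33) = 132

Divisors of 33: [1, 3, 11, 33]. For each d | 33:
  d = 1: φ(1) · σ(33/1) = 1 · 48 = 48
  d = 3: φ(3) · σ(33/3) = 2 · 12 = 24
  d = 11: φ(11) · σ(33/11) = 10 · 4 = 40
  d = 33: φ(33) · σ(33/33) = 20 · 1 = 20
Summing: (φ * σ)(33) = 48 + 24 + 40 + 20 = 132.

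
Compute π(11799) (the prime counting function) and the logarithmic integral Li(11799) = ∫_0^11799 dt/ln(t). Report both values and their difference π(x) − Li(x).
π(11799) = 1413;  Li(11799) ≈ 1439.68;  π(x) − Li(x) ≈ -26.68.

Direct count of primes ≤ 11799 gives π(11799) = 1413. Numerical evaluation of the logarithmic integral gives Li(11799) ≈ 1439.68. The difference π(x) − Li(x) ≈ -26.68 is typically negative for small/moderate x (Li(x) overestimates), though Littlewood's theorem shows this sign changes infinitely often.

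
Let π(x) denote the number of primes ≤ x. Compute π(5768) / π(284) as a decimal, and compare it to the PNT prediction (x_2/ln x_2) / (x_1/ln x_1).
π(5768)/π(284) = 757/61 ≈ 12.4098;  PNT prediction ≈ 13.2481.

π(284) = 61 and π(5768) = 757, so π(5768)/π(284) ≈ 12.4098. The PNT-predicted ratio is (5768/ln(5768)) / (284/ln(284)) ≈ 13.2481. The two agree to within a few percent, as expected.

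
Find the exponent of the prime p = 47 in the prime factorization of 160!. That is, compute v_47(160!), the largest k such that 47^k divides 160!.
v_47(160!) = 3

Legendre's formula: v_p(n!) = Σ_{k ≥ 1} ⌊n / p^k⌋. For p = 47, n = 160, the terms are:
  ⌊160/47^1⌋ = ⌊160/47⌋ = 3
(the next term ⌊160/47^2⌋ = 0, terminating the sum). Summing: v_47(160!) = 3 = 3.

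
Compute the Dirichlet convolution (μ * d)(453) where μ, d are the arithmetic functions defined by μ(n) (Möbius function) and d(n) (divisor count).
(μ * d)(453) = 1

Divisors of 453: [1, 3, 151, 453]. For each d | 453:
  d = 1: μ(1) · d(453/1) = 1 · 4 = 4
  d = 3: μ(3) · d(453/3) = -1 · 2 = -2
  d = 151: μ(151) · d(453/151) = -1 · 2 = -2
  d = 453: μ(453) · d(453/453) = 1 · 1 = 1
Summing: (μ * d)(453) = 4 + -2 + -2 + 1 = 1.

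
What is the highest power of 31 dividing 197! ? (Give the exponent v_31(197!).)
v_31(197!) = 6

Legendre's formula: v_p(n!) = Σ_{k ≥ 1} ⌊n / p^k⌋. For p = 31, n = 197, the terms are:
  ⌊197/31^1⌋ = ⌊197/31⌋ = 6
(the next term ⌊197/31^2⌋ = 0, terminating the sum). Summing: v_31(197!) = 6 = 6.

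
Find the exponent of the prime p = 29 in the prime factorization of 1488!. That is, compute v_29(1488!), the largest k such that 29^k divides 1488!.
v_29(1488!) = 52

Legendre's formula: v_p(n!) = Σ_{k ≥ 1} ⌊n / p^k⌋. For p = 29, n = 1488, the terms are:
  ⌊1488/29^1⌋ = ⌊1488/29⌋ = 51
  ⌊1488/29^2⌋ = ⌊1488/841⌋ = 1
(the next term ⌊1488/29^3⌋ = 0, terminating the sum). Summing: v_29(1488!) = 51 + 1 = 52.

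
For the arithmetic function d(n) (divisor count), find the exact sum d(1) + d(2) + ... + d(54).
Σ_{n ≤ 54} d(n) = 227

Compute d(n) for each 1 ≤ n ≤ 54: d(1) = 1, d(2) = 2, d(3) = 2, d(4) = 3, d(5) = 2, d(6) = 4, d(7) = 2, d(8) = 4, d(9) = 3, d(10) = 4, d(11) = 2, d(12) = 6, d(13) = 2, d(14) = 4, d(15) = 4, d(16) = 5, d(17) = 2, d(18) = 6, d(19) = 2, d(20) = 6, d(21) = 4, d(22) = 4, d(23) = 2, d(24) = 8, d(25) = 3, d(26) = 4, d(27) = 4, d(28) = 6, d(29) = 2, d(30) = 8, d(31) = 2, d(32) = 6, d(33) = 4, d(34) = 4, d(35) = 4, d(36) = 9, d(37) = 2, d(38) = 4, d(39) = 4, d(40) = 8, d(41) = 2, d(42) = 8, d(43) = 2, d(44) = 6, d(45) = 6, d(46) = 4, d(47) = 2, d(48) = 10, d(49) = 3, d(50) = 6, d(51) = 4, d(52) = 6, d(53) = 2, d(54) = 8. Summing all 54 values: 227. (Dirichlet's divisor formula: Σ_{n ≤ x} d(n) = x ln(x) + (2γ − 1) x + O(√x). For x = 54, the asymptotic estimate is ≈ 223.74.)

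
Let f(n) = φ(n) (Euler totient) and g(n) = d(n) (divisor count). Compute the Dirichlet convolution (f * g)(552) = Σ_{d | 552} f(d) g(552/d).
(φ * d)(552) = 1440

Divisors of 552: [1, 2, 3, 4, 6, 8, 12, 23, 24, 46, 69, 92, 138, 184, 276, 552]. For each d | 552:
  d = 1: φ(1) · d(552/1) = 1 · 16 = 16
  d = 2: φ(2) · d(552/2) = 1 · 12 = 12
  d = 3: φ(3) · d(552/3) = 2 · 8 = 16
  d = 4: φ(4) · d(552/4) = 2 · 8 = 16
  d = 6: φ(6) · d(552/6) = 2 · 6 = 12
  d = 8: φ(8) · d(552/8) = 4 · 4 = 16
  d = 12: φ(12) · d(552/12) = 4 · 4 = 16
  d = 23: φ(23) · d(552/23) = 22 · 8 = 176
  d = 24: φ(24) · d(552/24) = 8 · 2 = 16
  d = 46: φ(46) · d(552/46) = 22 · 6 = 132
  d = 69: φ(69) · d(552/69) = 44 · 4 = 176
  d = 92: φ(92) · d(552/92) = 44 · 4 = 176
  d = 138: φ(138) · d(552/138) = 44 · 3 = 132
  d = 184: φ(184) · d(552/184) = 88 · 2 = 176
  d = 276: φ(276) · d(552/276) = 88 · 2 = 176
  d = 552: φ(552) · d(552/552) = 176 · 1 = 176
Summing: (φ * d)(552) = 16 + 12 + 16 + 16 + 12 + 16 + 16 + 176 + 16 + 132 + 176 + 176 + 132 + 176 + 176 + 176 = 1440.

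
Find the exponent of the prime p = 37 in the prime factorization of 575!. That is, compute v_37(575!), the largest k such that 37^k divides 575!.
v_37(575!) = 15

Legendre's formula: v_p(n!) = Σ_{k ≥ 1} ⌊n / p^k⌋. For p = 37, n = 575, the terms are:
  ⌊575/37^1⌋ = ⌊575/37⌋ = 15
(the next term ⌊575/37^2⌋ = 0, terminating the sum). Summing: v_37(575!) = 15 = 15.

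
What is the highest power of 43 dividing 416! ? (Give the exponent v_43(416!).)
v_43(416!) = 9

Legendre's formula: v_p(n!) = Σ_{k ≥ 1} ⌊n / p^k⌋. For p = 43, n = 416, the terms are:
  ⌊416/43^1⌋ = ⌊416/43⌋ = 9
(the next term ⌊416/43^2⌋ = 0, terminating the sum). Summing: v_43(416!) = 9 = 9.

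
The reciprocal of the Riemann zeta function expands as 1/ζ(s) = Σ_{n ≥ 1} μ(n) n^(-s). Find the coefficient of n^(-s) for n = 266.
μ(266) = -1

Factor n = 266 = 2 · 7 · 19. μ(n) = 0 if any exponent ≥ 2 (not squarefree); otherwise μ(n) = (−1)^{ω(n)} where ω(n) is the number of distinct prime factors. Applying: μ(266) = -1.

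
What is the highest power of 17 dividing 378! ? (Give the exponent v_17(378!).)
v_17(378!) = 23

Legendre's formula: v_p(n!) = Σ_{k ≥ 1} ⌊n / p^k⌋. For p = 17, n = 378, the terms are:
  ⌊378/17^1⌋ = ⌊378/17⌋ = 22
  ⌊378/17^2⌋ = ⌊378/289⌋ = 1
(the next term ⌊378/17^3⌋ = 0, terminating the sum). Summing: v_17(378!) = 22 + 1 = 23.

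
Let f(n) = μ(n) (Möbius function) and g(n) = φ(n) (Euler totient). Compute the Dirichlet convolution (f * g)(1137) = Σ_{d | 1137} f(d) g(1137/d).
(μ * φ)(1137) = 377

Divisors of 1137: [1, 3, 379, 1137]. For each d | 1137:
  d = 1: μ(1) · φ(1137/1) = 1 · 756 = 756
  d = 3: μ(3) · φ(1137/3) = -1 · 378 = -378
  d = 379: μ(379) · φ(1137/379) = -1 · 2 = -2
  d = 1137: μ(1137) · φ(1137/1137) = 1 · 1 = 1
Summing: (μ * φ)(1137) = 756 + -378 + -2 + 1 = 377.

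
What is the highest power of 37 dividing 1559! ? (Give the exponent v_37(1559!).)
v_37(1559!) = 43

Legendre's formula: v_p(n!) = Σ_{k ≥ 1} ⌊n / p^k⌋. For p = 37, n = 1559, the terms are:
  ⌊1559/37^1⌋ = ⌊1559/37⌋ = 42
  ⌊1559/37^2⌋ = ⌊1559/1369⌋ = 1
(the next term ⌊1559/37^3⌋ = 0, terminating the sum). Summing: v_37(1559!) = 42 + 1 = 43.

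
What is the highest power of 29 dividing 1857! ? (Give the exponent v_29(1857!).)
v_29(1857!) = 66

Legendre's formula: v_p(n!) = Σ_{k ≥ 1} ⌊n / p^k⌋. For p = 29, n = 1857, the terms are:
  ⌊1857/29^1⌋ = ⌊1857/29⌋ = 64
  ⌊1857/29^2⌋ = ⌊1857/841⌋ = 2
(the next term ⌊1857/29^3⌋ = 0, terminating the sum). Summing: v_29(1857!) = 64 + 2 = 66.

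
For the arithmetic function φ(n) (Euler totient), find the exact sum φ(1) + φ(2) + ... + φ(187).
Σ_{n ≤ 187} φ(n) = 10704

Compute φ(n) for each 1 ≤ n ≤ 187: φ(1) = 1, φ(2) = 1, φ(3) = 2, φ(4) = 2, φ(5) = 4, φ(6) = 2, φ(7) = 6, φ(8) = 4, φ(9) = 6, φ(10) = 4, φ(11) = 10, φ(12) = 4, φ(13) = 12, φ(14) = 6, φ(15) = 8, φ(16) = 8, φ(17) = 16, φ(18) = 6, φ(19) = 18, φ(20) = 8, φ(21) = 12, φ(22) = 10, φ(23) = 22, φ(24) = 8, φ(25) = 20, φ(26) = 12, φ(27) = 18, φ(28) = 12, φ(29) = 28, φ(30) = 8, φ(31) = 30, φ(32) = 16, φ(33) = 20, φ(34) = 16, φ(35) = 24, φ(36) = 12, φ(37) = 36, φ(38) = 18, φ(39) = 24, φ(40) = 16, φ(41) = 40, φ(42) = 12, φ(43) = 42, φ(44) = 20, φ(45) = 24, φ(46) = 22, φ(47) = 46, φ(48) = 16, φ(49) = 42, φ(50) = 20, φ(51) = 32, φ(52) = 24, φ(53) = 52, φ(54) = 18, φ(55) = 40, φ(56) = 24, φ(57) = 36, φ(58) = 28, φ(59) = 58, φ(60) = 16, φ(61) = 60, φ(62) = 30, φ(63) = 36, φ(64) = 32, φ(65) = 48, φ(66) = 20, φ(67) = 66, φ(68) = 32, φ(69) = 44, φ(70) = 24, φ(71) = 70, φ(72) = 24, φ(73) = 72, φ(74) = 36, φ(75) = 40, φ(76) = 36, φ(77) = 60, φ(78) = 24, φ(79) = 78, φ(80) = 32, φ(81) = 54, φ(82) = 40, φ(83) = 82, φ(84) = 24, φ(85) = 64, φ(86) = 42, φ(87) = 56, φ(88) = 40, φ(89) = 88, φ(90) = 24, φ(91) = 72, φ(92) = 44, φ(93) = 60, φ(94) = 46, φ(95) = 72, φ(96) = 32, φ(97) = 96, φ(98) = 42, φ(99) = 60, φ(100) = 40, φ(101) = 100, φ(102) = 32, φ(103) = 102, φ(104) = 48, φ(105) = 48, φ(106) = 52, φ(107) = 106, φ(108) = 36, φ(109) = 108, φ(110) = 40, φ(111) = 72, φ(112) = 48, φ(113) = 112, φ(114) = 36, φ(115) = 88, φ(116) = 56, φ(117) = 72, φ(118) = 58, φ(119) = 96, φ(120) = 32, φ(121) = 110, φ(122) = 60, φ(123) = 80, φ(124) = 60, φ(125) = 100, φ(126) = 36, φ(127) = 126, φ(128) = 64, φ(129) = 84, φ(130) = 48, φ(131) = 130, φ(132) = 40, φ(133) = 108, φ(134) = 66, φ(135) = 72, φ(136) = 64, φ(137) = 136, φ(138) = 44, φ(139) = 138, φ(140) = 48, φ(141) = 92, φ(142) = 70, φ(143) = 120, φ(144) = 48, φ(145) = 112, φ(146) = 72, φ(147) = 84, φ(148) = 72, φ(149) = 148, φ(150) = 40, φ(151) = 150, φ(152) = 72, φ(153) = 96, φ(154) = 60, φ(155) = 120, φ(156) = 48, φ(157) = 156, φ(158) = 78, φ(159) = 104, φ(160) = 64, φ(161) = 132, φ(162) = 54, φ(163) = 162, φ(164) = 80, φ(165) = 80, φ(166) = 82, φ(167) = 166, φ(168) = 48, φ(169) = 156, φ(170) = 64, φ(171) = 108, φ(172) = 84, φ(173) = 172, φ(174) = 56, φ(175) = 120, φ(176) = 80, φ(177) = 116, φ(178) = 88, φ(179) = 178, φ(180) = 48, φ(181) = 180, φ(182) = 72, φ(183) = 120, φ(184) = 88, φ(185) = 144, φ(186) = 60, φ(187) = 160. Summing all 187 values: 10704. (Average order: Σ_{n ≤ x} φ(n) ~ (3/π²) x². For x = 187, (3/π²)·187² ≈ 10629.30.)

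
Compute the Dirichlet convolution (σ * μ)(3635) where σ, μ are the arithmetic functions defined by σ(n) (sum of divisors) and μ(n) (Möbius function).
(σ * μ)(3635) = 3635

Divisors of 3635: [1, 5, 727, 3635]. For each d | 3635:
  d = 1: σ(1) · μ(3635/1) = 1 · 1 = 1
  d = 5: σ(5) · μ(3635/5) = 6 · -1 = -6
  d = 727: σ(727) · μ(3635/727) = 728 · -1 = -728
  d = 3635: σ(3635) · μ(3635/3635) = 4368 · 1 = 4368
Summing: (σ * μ)(3635) = 1 + -6 + -728 + 4368 = 3635.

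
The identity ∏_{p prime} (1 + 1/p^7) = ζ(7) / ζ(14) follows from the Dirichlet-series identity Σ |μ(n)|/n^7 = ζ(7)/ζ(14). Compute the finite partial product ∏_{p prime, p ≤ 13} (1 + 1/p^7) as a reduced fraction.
∏ = 131129952026000311359081292/130052142598591679794453125

The primes p ≤ 13 are [2, 3, 5, 7, 11, 13]. For each, (1 + 1/p^7) = (p^7 + 1)/p^7. Multiplying these fractions over p ∈ [2, 3, 5, 7, 11, 13] gives 131129952026000311359081292/130052142598591679794453125. (In the limit P → ∞ this tends to ζ(7)/ζ(14).)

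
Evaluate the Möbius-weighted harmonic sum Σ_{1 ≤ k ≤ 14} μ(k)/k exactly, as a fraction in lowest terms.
Σ μ(k)/k = -89/15015

Values of μ(k) for 1 ≤ k ≤ 14: μ(1) = 1, μ(2) = -1, μ(3) = -1, μ(5) = -1, μ(6) = 1, μ(7) = -1, μ(10) = 1, μ(11) = -1, μ(13) = -1, μ(14) = 1, with μ = 0 on non-squarefree integers. Summing μ(k)/k for k where μ(k) ≠ 0 gives -89/15015 ≈ -0.0059. (PNT ⟺ this sum → 0 as n → ∞.)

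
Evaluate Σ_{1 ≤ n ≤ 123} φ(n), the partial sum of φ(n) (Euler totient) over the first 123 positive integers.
Σ_{n ≤ 123} φ(n) = 4636

Compute φ(n) for each 1 ≤ n ≤ 123: φ(1) = 1, φ(2) = 1, φ(3) = 2, φ(4) = 2, φ(5) = 4, φ(6) = 2, φ(7) = 6, φ(8) = 4, φ(9) = 6, φ(10) = 4, φ(11) = 10, φ(12) = 4, φ(13) = 12, φ(14) = 6, φ(15) = 8, φ(16) = 8, φ(17) = 16, φ(18) = 6, φ(19) = 18, φ(20) = 8, φ(21) = 12, φ(22) = 10, φ(23) = 22, φ(24) = 8, φ(25) = 20, φ(26) = 12, φ(27) = 18, φ(28) = 12, φ(29) = 28, φ(30) = 8, φ(31) = 30, φ(32) = 16, φ(33) = 20, φ(34) = 16, φ(35) = 24, φ(36) = 12, φ(37) = 36, φ(38) = 18, φ(39) = 24, φ(40) = 16, φ(41) = 40, φ(42) = 12, φ(43) = 42, φ(44) = 20, φ(45) = 24, φ(46) = 22, φ(47) = 46, φ(48) = 16, φ(49) = 42, φ(50) = 20, φ(51) = 32, φ(52) = 24, φ(53) = 52, φ(54) = 18, φ(55) = 40, φ(56) = 24, φ(57) = 36, φ(58) = 28, φ(59) = 58, φ(60) = 16, φ(61) = 60, φ(62) = 30, φ(63) = 36, φ(64) = 32, φ(65) = 48, φ(66) = 20, φ(67) = 66, φ(68) = 32, φ(69) = 44, φ(70) = 24, φ(71) = 70, φ(72) = 24, φ(73) = 72, φ(74) = 36, φ(75) = 40, φ(76) = 36, φ(77) = 60, φ(78) = 24, φ(79) = 78, φ(80) = 32, φ(81) = 54, φ(82) = 40, φ(83) = 82, φ(84) = 24, φ(85) = 64, φ(86) = 42, φ(87) = 56, φ(88) = 40, φ(89) = 88, φ(90) = 24, φ(91) = 72, φ(92) = 44, φ(93) = 60, φ(94) = 46, φ(95) = 72, φ(96) = 32, φ(97) = 96, φ(98) = 42, φ(99) = 60, φ(100) = 40, φ(101) = 100, φ(102) = 32, φ(103) = 102, φ(104) = 48, φ(105) = 48, φ(106) = 52, φ(107) = 106, φ(108) = 36, φ(109) = 108, φ(110) = 40, φ(111) = 72, φ(112) = 48, φ(113) = 112, φ(114) = 36, φ(115) = 88, φ(116) = 56, φ(117) = 72, φ(118) = 58, φ(119) = 96, φ(120) = 32, φ(121) = 110, φ(122) = 60, φ(123) = 80. Summing all 123 values: 4636. (Average order: Σ_{n ≤ x} φ(n) ~ (3/π²) x². For x = 123, (3/π²)·123² ≈ 4598.66.)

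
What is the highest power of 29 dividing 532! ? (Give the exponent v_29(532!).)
v_29(532!) = 18

Legendre's formula: v_p(n!) = Σ_{k ≥ 1} ⌊n / p^k⌋. For p = 29, n = 532, the terms are:
  ⌊532/29^1⌋ = ⌊532/29⌋ = 18
(the next term ⌊532/29^2⌋ = 0, terminating the sum). Summing: v_29(532!) = 18 = 18.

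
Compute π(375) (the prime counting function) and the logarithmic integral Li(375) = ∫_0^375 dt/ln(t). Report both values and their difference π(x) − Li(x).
π(375) = 74;  Li(375) ≈ 81.22;  π(x) − Li(x) ≈ -7.22.

Direct count of primes ≤ 375 gives π(375) = 74. Numerical evaluation of the logarithmic integral gives Li(375) ≈ 81.22. The difference π(x) − Li(x) ≈ -7.22 is typically negative for small/moderate x (Li(x) overestimates), though Littlewood's theorem shows this sign changes infinitely often.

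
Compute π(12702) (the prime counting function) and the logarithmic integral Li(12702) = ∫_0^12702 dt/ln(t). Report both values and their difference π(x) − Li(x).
π(12702) = 1516;  Li(12702) ≈ 1535.61;  π(x) − Li(x) ≈ -19.61.

Direct count of primes ≤ 12702 gives π(12702) = 1516. Numerical evaluation of the logarithmic integral gives Li(12702) ≈ 1535.61. The difference π(x) − Li(x) ≈ -19.61 is typically negative for small/moderate x (Li(x) overestimates), though Littlewood's theorem shows this sign changes infinitely often.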